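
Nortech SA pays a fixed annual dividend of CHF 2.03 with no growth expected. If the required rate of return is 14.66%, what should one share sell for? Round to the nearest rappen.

Zero-growth DDM (perpetuity): P₀ = D/r = 2.03 / 0.1466 = 13.8472

CHF 13.85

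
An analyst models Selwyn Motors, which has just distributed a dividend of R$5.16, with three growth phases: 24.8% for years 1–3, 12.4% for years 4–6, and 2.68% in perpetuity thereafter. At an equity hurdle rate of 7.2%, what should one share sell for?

Three-stage DDM. Project D₁…D_6; terminal Gordon value at t=6 with g = 0.0268; discount at r = 0.072.
D_1 = 6.4397
D_2 = 8.0367
D_3 = 10.0298
D_4 = 11.2735
D_5 = 12.6714
D_6 = 14.2427
TV_6 = 14.6244/(0.072−0.0268) = 323.5488
P₀ = Σ Dₜ/(1+r)ᵗ + TV_6/(1+r)^6 = 261.2062

R$261.21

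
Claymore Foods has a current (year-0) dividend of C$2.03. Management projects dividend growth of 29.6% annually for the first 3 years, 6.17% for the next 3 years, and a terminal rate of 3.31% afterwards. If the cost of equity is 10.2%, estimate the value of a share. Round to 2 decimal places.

C$61.97

Three-stage DDM. Project D₁…D_6; terminal Gordon value at t=6 with g = 0.0331; discount at r = 0.102.
D_1 = 2.6309
D_2 = 3.4096
D_3 = 4.4189
D_4 = 4.6915
D_5 = 4.9810
D_6 = 5.2883
TV_6 = 5.4633/(0.102−0.0331) = 79.2939
P₀ = Σ Dₜ/(1+r)ᵗ + TV_6/(1+r)^6 = 61.9698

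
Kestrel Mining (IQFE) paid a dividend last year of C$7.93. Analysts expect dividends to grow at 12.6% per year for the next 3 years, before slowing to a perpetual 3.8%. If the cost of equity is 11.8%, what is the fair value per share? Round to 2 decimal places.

C$129.25

Two-stage DDM. Project D₁…D_3 at 0.126, terminal growth 0.038, discount at r = 0.118.
D_1 = 8.9292
D_2 = 10.0543
D_3 = 11.3211
Terminal value at t=3: TV = D_4/(r−g) = 11.7513/(0.118−0.038) = 146.8912
P₀ = 8.9292/(1+0.118)^1 + 10.0543/(1+0.118)^2 + 11.3211/(1+0.118)^3 + 146.8912/(1+0.118)^3 = 129.2485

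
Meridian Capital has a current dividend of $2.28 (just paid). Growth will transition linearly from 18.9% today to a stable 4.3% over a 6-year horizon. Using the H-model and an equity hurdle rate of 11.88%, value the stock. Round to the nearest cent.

H-model: P₀ = D₀[(1+g_L) + H(g_S−g_L)]/(r−g_L), with H = 6/2 = 3.
P₀ = 2.28 × [(1+0.043) + 3×(0.189−0.043)] / (0.1188−0.043)
   = 2.28 × 1.4810 / 0.0758 = 44.5472

$44.55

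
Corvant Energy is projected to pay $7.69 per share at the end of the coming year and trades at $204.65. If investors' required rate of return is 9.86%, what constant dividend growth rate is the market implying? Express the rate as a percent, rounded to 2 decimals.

6.10%

From P₀ = D₁/(r − g), the implied growth is g = r − D₁/P₀.
g = 0.0986 − 7.69/204.65 = 0.0986 − 0.03758 = 0.06102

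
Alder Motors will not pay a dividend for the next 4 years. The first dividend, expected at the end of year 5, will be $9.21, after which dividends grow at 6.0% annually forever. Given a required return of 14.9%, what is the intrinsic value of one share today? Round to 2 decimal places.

$59.37

Deferred-dividend DDM. At t=4 the remaining stream is a growing perpetuity with first payment D_5 = 9.21.
V_4 = D_5/(r−g) = 9.21/(0.149−0.06) = 103.4831
P₀ = V_4/(1+r)^4 = 103.4831/(1+0.149)^4 = 59.3731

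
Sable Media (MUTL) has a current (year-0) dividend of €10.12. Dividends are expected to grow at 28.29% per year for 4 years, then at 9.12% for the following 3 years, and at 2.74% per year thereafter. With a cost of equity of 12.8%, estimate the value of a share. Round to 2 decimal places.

€260.52

Three-stage DDM. Project D₁…D_7; terminal Gordon value at t=7 with g = 0.0274; discount at r = 0.128.
D_1 = 12.9829
D_2 = 16.6558
D_3 = 21.3678
D_4 = 27.4127
D_5 = 29.9127
D_6 = 32.6408
D_7 = 35.6176
TV_7 = 36.5935/(0.128−0.0274) = 363.7528
P₀ = Σ Dₜ/(1+r)ᵗ + TV_7/(1+r)^7 = 260.5202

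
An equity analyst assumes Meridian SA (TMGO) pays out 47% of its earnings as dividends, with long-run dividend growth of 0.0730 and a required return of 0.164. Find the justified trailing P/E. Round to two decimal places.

5.54

Justified trailing P/E = b(1+g)/(r−g) = 0.47×(1+0.073)/(0.164−0.073) = 5.5419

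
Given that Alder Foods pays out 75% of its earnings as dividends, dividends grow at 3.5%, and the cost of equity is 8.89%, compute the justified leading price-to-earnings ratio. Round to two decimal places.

13.91

Justified leading P/E = b/(r−g) = 0.75/(0.0889−0.035) = 13.9147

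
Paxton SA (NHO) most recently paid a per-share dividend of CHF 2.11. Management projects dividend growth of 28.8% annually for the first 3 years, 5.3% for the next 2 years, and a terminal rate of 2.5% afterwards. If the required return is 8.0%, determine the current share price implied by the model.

Three-stage DDM. Project D₁…D_5; terminal Gordon value at t=5 with g = 0.025; discount at r = 0.08.
D_1 = 2.7177
D_2 = 3.5004
D_3 = 4.5085
D_4 = 4.7474
D_5 = 4.9990
TV_5 = 5.1240/(0.08−0.025) = 93.1640
P₀ = Σ Dₜ/(1+r)ᵗ + TV_5/(1+r)^5 = 79.3939

CHF 79.39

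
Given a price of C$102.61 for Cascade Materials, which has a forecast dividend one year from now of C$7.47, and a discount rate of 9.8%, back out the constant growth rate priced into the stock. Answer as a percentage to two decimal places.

From P₀ = D₁/(r − g), the implied growth is g = r − D₁/P₀.
g = 0.098 − 7.47/102.61 = 0.098 − 0.07280 = 0.02520

2.52%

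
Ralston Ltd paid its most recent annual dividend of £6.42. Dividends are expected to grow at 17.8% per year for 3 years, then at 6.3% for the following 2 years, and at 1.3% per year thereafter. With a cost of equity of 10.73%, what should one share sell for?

Three-stage DDM. Project D₁…D_5; terminal Gordon value at t=5 with g = 0.013; discount at r = 0.1073.
D_1 = 7.5628
D_2 = 8.9089
D_3 = 10.4947
D_4 = 11.1559
D_5 = 11.8587
TV_5 = 12.0129/(0.1073−0.013) = 127.3900
P₀ = Σ Dₜ/(1+r)ᵗ + TV_5/(1+r)^5 = 112.8962

£112.90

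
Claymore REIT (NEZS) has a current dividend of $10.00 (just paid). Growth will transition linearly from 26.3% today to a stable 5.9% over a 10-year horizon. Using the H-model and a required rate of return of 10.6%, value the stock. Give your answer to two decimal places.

H-model: P₀ = D₀[(1+g_L) + H(g_S−g_L)]/(r−g_L), with H = 10/2 = 5.
P₀ = 10.00 × [(1+0.059) + 5×(0.263−0.059)] / (0.106−0.059)
   = 10.00 × 2.0790 / 0.047 = 442.3404

$442.34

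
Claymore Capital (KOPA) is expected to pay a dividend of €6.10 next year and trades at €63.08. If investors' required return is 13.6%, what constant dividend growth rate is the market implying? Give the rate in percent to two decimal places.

3.93%

From P₀ = D₁/(r − g), the implied growth is g = r − D₁/P₀.
g = 0.136 − 6.10/63.08 = 0.136 − 0.09670 = 0.03930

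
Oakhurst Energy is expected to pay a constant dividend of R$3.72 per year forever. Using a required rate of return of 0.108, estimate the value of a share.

Zero-growth DDM (perpetuity): P₀ = D/r = 3.72 / 0.108 = 34.4444

R$34.44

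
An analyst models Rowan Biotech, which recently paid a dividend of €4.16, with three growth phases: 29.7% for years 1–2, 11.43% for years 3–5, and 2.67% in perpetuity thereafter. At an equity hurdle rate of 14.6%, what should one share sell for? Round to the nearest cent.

Three-stage DDM. Project D₁…D_5; terminal Gordon value at t=5 with g = 0.0267; discount at r = 0.146.
D_1 = 5.3955
D_2 = 6.9980
D_3 = 7.7979
D_4 = 8.6892
D_5 = 9.6823
TV_5 = 9.9408/(0.146−0.0267) = 83.3264
P₀ = Σ Dₜ/(1+r)ᵗ + TV_5/(1+r)^5 = 67.3100

€67.31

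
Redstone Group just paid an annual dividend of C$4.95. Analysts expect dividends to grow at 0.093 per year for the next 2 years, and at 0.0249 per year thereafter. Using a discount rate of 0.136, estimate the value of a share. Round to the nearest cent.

Two-stage DDM. Project D₁…D_2 at 0.093, terminal growth 0.0249, discount at r = 0.136.
D_1 = 5.4104
D_2 = 5.9135
Terminal value at t=2: TV = D_3/(r−g) = 6.0608/(0.136−0.0249) = 54.5523
P₀ = 5.4104/(1+0.136)^1 + 5.9135/(1+0.136)^2 + 54.5523/(1+0.136)^2 = 51.6173

C$51.62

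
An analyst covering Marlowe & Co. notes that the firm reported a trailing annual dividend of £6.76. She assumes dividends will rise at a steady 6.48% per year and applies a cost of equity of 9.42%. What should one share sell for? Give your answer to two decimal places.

£244.83

Gordon growth model: P₀ = D₁/(r − g). D₁ = 6.76 × (1 + 0.0648) = 7.1980.
P₀ = 7.1980 / (0.0942 − 0.0648) = 7.1980 / 0.0294 = 244.8316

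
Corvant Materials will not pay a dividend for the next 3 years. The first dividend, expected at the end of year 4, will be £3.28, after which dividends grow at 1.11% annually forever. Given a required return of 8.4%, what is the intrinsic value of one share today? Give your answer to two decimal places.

Deferred-dividend DDM. At t=3 the remaining stream is a growing perpetuity with first payment D_4 = 3.28.
V_3 = D_4/(r−g) = 3.28/(0.084−0.0111) = 44.9931
P₀ = V_3/(1+r)^3 = 44.9931/(1+0.084)^3 = 35.3231

£35.32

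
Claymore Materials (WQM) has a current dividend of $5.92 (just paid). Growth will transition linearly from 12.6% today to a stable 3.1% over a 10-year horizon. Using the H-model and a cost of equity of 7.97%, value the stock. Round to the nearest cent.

$183.07

H-model: P₀ = D₀[(1+g_L) + H(g_S−g_L)]/(r−g_L), with H = 10/2 = 5.
P₀ = 5.92 × [(1+0.031) + 5×(0.126−0.031)] / (0.0797−0.031)
   = 5.92 × 1.5060 / 0.0487 = 183.0702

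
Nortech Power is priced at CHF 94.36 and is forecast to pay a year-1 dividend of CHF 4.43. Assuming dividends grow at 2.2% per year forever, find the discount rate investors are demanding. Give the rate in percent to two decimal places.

6.89%

Rearranging the constant-growth DDM: r = D₁/P₀ + g.
r = 4.4300 / 94.36 + 0.022 = 0.04695 + 0.022 = 0.06895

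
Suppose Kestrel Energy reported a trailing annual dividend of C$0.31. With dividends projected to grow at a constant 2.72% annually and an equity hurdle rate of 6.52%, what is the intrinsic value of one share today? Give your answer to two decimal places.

C$8.38

Gordon growth model: P₀ = D₁/(r − g). D₁ = 0.31 × (1 + 0.0272) = 0.3184.
P₀ = 0.3184 / (0.0652 − 0.0272) = 0.3184 / 0.038 = 8.3798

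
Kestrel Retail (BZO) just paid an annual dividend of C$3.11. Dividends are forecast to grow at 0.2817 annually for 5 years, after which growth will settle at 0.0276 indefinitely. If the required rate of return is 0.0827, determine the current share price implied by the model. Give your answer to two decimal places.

Two-stage DDM. Project D₁…D_5 at 0.2817, terminal growth 0.0276, discount at r = 0.0827.
D_1 = 3.9861
D_2 = 5.1090
D_3 = 6.5482
D_4 = 8.3928
D_5 = 10.7570
Terminal value at t=5: TV = D_6/(r−g) = 11.0539/(0.0827−0.0276) = 200.6156
P₀ = 3.9861/(1+0.0827)^1 + 5.1090/(1+0.0827)^2 + 6.5482/(1+0.0827)^3 + 8.3928/(1+0.0827)^4 + 10.7570/(1+0.0827)^5 + 200.6156/(1+0.0827)^5 = 161.3788

C$161.38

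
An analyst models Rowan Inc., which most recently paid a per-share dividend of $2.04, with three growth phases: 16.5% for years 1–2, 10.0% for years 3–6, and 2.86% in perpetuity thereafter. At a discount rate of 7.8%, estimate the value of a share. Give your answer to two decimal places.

$68.40

Three-stage DDM. Project D₁…D_6; terminal Gordon value at t=6 with g = 0.0286; discount at r = 0.078.
D_1 = 2.3766
D_2 = 2.7687
D_3 = 3.0456
D_4 = 3.3502
D_5 = 3.6852
D_6 = 4.0537
TV_6 = 4.1696/(0.078−0.0286) = 84.4058
P₀ = Σ Dₜ/(1+r)ᵗ + TV_6/(1+r)^6 = 68.3985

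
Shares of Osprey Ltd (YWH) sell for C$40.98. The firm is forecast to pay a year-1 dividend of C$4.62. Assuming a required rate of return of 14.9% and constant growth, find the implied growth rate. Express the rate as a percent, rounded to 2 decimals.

3.63%

From P₀ = D₁/(r − g), the implied growth is g = r − D₁/P₀.
g = 0.149 − 4.62/40.98 = 0.149 − 0.11274 = 0.03626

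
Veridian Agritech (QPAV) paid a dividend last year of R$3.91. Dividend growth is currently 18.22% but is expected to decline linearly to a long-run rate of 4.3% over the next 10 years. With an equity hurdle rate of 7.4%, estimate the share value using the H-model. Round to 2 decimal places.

H-model: P₀ = D₀[(1+g_L) + H(g_S−g_L)]/(r−g_L), with H = 10/2 = 5.
P₀ = 3.91 × [(1+0.043) + 5×(0.1822−0.043)] / (0.074−0.043)
   = 3.91 × 1.7390 / 0.031 = 219.3384

R$219.34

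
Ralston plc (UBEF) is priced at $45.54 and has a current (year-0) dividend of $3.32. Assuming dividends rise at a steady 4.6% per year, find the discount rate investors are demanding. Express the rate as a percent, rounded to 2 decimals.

12.23%

Rearranging the constant-growth DDM: r = D₁/P₀ + g.
D₁ = 3.32 × (1 + 0.046) = 3.4727.
r = 3.4727 / 45.54 + 0.046 = 0.07626 + 0.046 = 0.12226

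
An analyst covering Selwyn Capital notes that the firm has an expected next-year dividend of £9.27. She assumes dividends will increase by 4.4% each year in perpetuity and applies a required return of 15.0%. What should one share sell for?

Gordon growth model: P₀ = D₁/(r − g), with D₁ = 9.27 given directly.
P₀ = 9.2700 / (0.15 − 0.044) = 9.2700 / 0.106 = 87.4528

£87.45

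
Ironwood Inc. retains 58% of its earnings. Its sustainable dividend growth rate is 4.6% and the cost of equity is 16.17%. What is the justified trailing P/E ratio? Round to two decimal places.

Payout ratio b = 1 − 0.58 = 0.42.
Justified trailing P/E = b(1+g)/(r−g) = 0.42×(1+0.046)/(0.1617−0.046) = 3.7971

3.80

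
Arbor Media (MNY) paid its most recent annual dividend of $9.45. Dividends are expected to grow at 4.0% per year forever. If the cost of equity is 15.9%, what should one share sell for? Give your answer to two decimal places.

$82.59

Gordon growth model: P₀ = D₁/(r − g). D₁ = 9.45 × (1 + 0.04) = 9.8280.
P₀ = 9.8280 / (0.159 − 0.04) = 9.8280 / 0.119 = 82.5882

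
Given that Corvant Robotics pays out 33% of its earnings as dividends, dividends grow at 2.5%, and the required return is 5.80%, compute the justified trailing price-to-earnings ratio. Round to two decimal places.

Justified trailing P/E = b(1+g)/(r−g) = 0.33×(1+0.025)/(0.058−0.025) = 10.2500

10.25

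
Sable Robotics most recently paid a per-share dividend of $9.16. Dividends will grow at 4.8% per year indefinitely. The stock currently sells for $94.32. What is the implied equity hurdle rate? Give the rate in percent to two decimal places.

Rearranging the constant-growth DDM: r = D₁/P₀ + g.
D₁ = 9.16 × (1 + 0.048) = 9.5997.
r = 9.5997 / 94.32 + 0.048 = 0.10178 + 0.048 = 0.14978

14.98%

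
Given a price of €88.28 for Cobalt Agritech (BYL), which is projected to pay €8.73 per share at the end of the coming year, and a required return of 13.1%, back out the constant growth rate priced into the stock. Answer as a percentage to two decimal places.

3.21%

From P₀ = D₁/(r − g), the implied growth is g = r − D₁/P₀.
g = 0.131 − 8.73/88.28 = 0.131 − 0.09889 = 0.03211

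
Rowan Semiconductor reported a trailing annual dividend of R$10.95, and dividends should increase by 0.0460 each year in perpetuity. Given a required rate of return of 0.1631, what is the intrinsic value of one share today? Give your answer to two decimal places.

Gordon growth model: P₀ = D₁/(r − g). D₁ = 10.95 × (1 + 0.046) = 11.4537.
P₀ = 11.4537 / (0.1631 − 0.046) = 11.4537 / 0.1171 = 97.8113

R$97.81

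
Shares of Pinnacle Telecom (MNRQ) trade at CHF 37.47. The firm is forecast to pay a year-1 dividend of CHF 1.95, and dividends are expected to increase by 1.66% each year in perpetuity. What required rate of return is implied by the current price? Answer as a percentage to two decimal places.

Rearranging the constant-growth DDM: r = D₁/P₀ + g.
r = 1.9500 / 37.47 + 0.0166 = 0.05204 + 0.0166 = 0.06864

6.86%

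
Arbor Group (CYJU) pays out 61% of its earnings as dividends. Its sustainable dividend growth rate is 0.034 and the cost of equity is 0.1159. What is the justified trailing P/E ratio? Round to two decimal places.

7.70

Justified trailing P/E = b(1+g)/(r−g) = 0.61×(1+0.034)/(0.1159−0.034) = 7.7013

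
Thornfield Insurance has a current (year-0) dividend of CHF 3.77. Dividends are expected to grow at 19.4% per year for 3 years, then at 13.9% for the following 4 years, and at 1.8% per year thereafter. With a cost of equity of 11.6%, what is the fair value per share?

Three-stage DDM. Project D₁…D_7; terminal Gordon value at t=7 with g = 0.018; discount at r = 0.116.
D_1 = 4.5014
D_2 = 5.3746
D_3 = 6.4173
D_4 = 7.3093
D_5 = 8.3253
D_6 = 9.4826
D_7 = 10.8006
TV_7 = 10.9950/(0.116−0.018) = 112.1943
P₀ = Σ Dₜ/(1+r)ᵗ + TV_7/(1+r)^7 = 84.4435

CHF 84.44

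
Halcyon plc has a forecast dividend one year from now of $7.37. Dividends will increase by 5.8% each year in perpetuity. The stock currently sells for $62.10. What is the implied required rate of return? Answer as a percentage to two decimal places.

17.67%

Rearranging the constant-growth DDM: r = D₁/P₀ + g.
r = 7.3700 / 62.10 + 0.058 = 0.11868 + 0.058 = 0.17668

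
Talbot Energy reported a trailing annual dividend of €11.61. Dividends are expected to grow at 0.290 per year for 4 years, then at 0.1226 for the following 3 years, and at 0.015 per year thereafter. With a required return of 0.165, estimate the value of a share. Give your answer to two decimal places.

€214.62

Three-stage DDM. Project D₁…D_7; terminal Gordon value at t=7 with g = 0.015; discount at r = 0.165.
D_1 = 14.9769
D_2 = 19.3202
D_3 = 24.9231
D_4 = 32.1507
D_5 = 36.0924
D_6 = 40.5174
D_7 = 45.4848
TV_7 = 46.1671/(0.165−0.015) = 307.7804
P₀ = Σ Dₜ/(1+r)ᵗ + TV_7/(1+r)^7 = 214.6202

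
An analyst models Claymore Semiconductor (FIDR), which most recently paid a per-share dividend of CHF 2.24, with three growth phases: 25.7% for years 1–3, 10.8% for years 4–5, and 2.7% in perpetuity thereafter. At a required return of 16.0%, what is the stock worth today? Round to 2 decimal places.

Three-stage DDM. Project D₁…D_5; terminal Gordon value at t=5 with g = 0.027; discount at r = 0.16.
D_1 = 2.8157
D_2 = 3.5393
D_3 = 4.4489
D_4 = 4.9294
D_5 = 5.4618
TV_5 = 5.6092/(0.16−0.027) = 42.1747
P₀ = Σ Dₜ/(1+r)ᵗ + TV_5/(1+r)^5 = 33.3106

CHF 33.31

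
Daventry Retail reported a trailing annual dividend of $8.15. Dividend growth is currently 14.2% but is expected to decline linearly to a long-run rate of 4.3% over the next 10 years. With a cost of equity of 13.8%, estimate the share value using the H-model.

H-model: P₀ = D₀[(1+g_L) + H(g_S−g_L)]/(r−g_L), with H = 10/2 = 5.
P₀ = 8.15 × [(1+0.043) + 5×(0.142−0.043)] / (0.138−0.043)
   = 8.15 × 1.5380 / 0.095 = 131.9442

$131.94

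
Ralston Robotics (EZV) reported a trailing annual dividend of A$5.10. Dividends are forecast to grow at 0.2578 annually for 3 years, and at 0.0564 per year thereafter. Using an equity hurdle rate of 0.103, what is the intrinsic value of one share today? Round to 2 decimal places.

Two-stage DDM. Project D₁…D_3 at 0.2578, terminal growth 0.0564, discount at r = 0.103.
D_1 = 6.4148
D_2 = 8.0685
D_3 = 10.1486
Terminal value at t=3: TV = D_4/(r−g) = 10.7210/(0.103−0.0564) = 230.0633
P₀ = 6.4148/(1+0.103)^1 + 8.0685/(1+0.103)^2 + 10.1486/(1+0.103)^3 + 230.0633/(1+0.103)^3 = 191.4539

A$191.45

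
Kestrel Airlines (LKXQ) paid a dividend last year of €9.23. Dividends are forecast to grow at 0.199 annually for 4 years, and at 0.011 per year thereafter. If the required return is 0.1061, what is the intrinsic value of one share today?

€180.83

Two-stage DDM. Project D₁…D_4 at 0.199, terminal growth 0.011, discount at r = 0.1061.
D_1 = 11.0668
D_2 = 13.2691
D_3 = 15.9096
D_4 = 19.0756
Terminal value at t=4: TV = D_5/(r−g) = 19.2854/(0.1061−0.011) = 202.7912
P₀ = 11.0668/(1+0.1061)^1 + 13.2691/(1+0.1061)^2 + 15.9096/(1+0.1061)^3 + 19.0756/(1+0.1061)^4 + 202.7912/(1+0.1061)^4 = 180.8299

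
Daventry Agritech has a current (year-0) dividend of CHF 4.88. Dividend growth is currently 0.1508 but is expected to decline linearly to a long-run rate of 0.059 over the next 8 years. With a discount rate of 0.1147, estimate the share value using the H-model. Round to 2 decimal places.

H-model: P₀ = D₀[(1+g_L) + H(g_S−g_L)]/(r−g_L), with H = 8/2 = 4.
P₀ = 4.88 × [(1+0.059) + 4×(0.1508−0.059)] / (0.1147−0.059)
   = 4.88 × 1.4262 / 0.0557 = 124.9525

CHF 124.95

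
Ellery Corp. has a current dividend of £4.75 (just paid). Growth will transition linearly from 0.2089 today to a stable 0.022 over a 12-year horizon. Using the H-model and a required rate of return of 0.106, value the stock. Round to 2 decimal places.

H-model: P₀ = D₀[(1+g_L) + H(g_S−g_L)]/(r−g_L), with H = 12/2 = 6.
P₀ = 4.75 × [(1+0.022) + 6×(0.2089−0.022)] / (0.106−0.022)
   = 4.75 × 2.1434 / 0.084 = 121.2042

£121.20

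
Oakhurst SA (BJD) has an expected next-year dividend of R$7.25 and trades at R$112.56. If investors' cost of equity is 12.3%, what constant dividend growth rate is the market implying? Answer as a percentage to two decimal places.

From P₀ = D₁/(r − g), the implied growth is g = r − D₁/P₀.
g = 0.123 − 7.25/112.56 = 0.123 − 0.06441 = 0.05859

5.86%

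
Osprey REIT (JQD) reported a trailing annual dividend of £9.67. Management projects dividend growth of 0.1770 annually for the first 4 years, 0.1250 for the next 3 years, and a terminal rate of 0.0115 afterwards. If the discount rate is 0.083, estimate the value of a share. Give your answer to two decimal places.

£305.44

Three-stage DDM. Project D₁…D_7; terminal Gordon value at t=7 with g = 0.0115; discount at r = 0.083.
D_1 = 11.3816
D_2 = 13.3961
D_3 = 15.7672
D_4 = 18.5580
D_5 = 20.8778
D_6 = 23.4875
D_7 = 26.4235
TV_7 = 26.7273/(0.083−0.0115) = 373.8090
P₀ = Σ Dₜ/(1+r)ᵗ + TV_7/(1+r)^7 = 305.4450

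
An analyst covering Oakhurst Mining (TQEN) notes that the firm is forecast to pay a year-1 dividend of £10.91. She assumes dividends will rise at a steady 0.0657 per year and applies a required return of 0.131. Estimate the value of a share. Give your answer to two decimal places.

£167.08

Gordon growth model: P₀ = D₁/(r − g), with D₁ = 10.91 given directly.
P₀ = 10.9100 / (0.131 − 0.0657) = 10.9100 / 0.0653 = 167.0750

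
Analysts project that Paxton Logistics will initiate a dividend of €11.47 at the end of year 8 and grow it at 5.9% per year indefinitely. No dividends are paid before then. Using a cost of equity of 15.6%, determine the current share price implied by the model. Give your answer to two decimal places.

€42.86

Deferred-dividend DDM. At t=7 the remaining stream is a growing perpetuity with first payment D_8 = 11.47.
V_7 = D_8/(r−g) = 11.47/(0.156−0.059) = 118.2474
P₀ = V_7/(1+r)^7 = 118.2474/(1+0.156)^7 = 42.8634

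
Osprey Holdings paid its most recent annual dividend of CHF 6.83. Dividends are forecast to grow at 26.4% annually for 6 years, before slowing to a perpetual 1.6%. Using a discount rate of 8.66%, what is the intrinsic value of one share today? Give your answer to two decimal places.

CHF 315.46

Two-stage DDM. Project D₁…D_6 at 0.264, terminal growth 0.016, discount at r = 0.0866.
D_1 = 8.6331
D_2 = 10.9123
D_3 = 13.7931
D_4 = 17.4345
D_5 = 22.0372
D_6 = 27.8550
Terminal value at t=6: TV = D_7/(r−g) = 28.3007/(0.0866−0.016) = 400.8595
P₀ = 8.6331/(1+0.0866)^1 + 10.9123/(1+0.0866)^2 + 13.7931/(1+0.0866)^3 + 17.4345/(1+0.0866)^4 + 22.0372/(1+0.0866)^5 + 27.8550/(1+0.0866)^6 + 400.8595/(1+0.0866)^6 = 315.4582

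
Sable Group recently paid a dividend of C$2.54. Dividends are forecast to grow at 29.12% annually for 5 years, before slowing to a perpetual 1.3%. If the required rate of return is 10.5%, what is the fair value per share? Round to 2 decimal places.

Two-stage DDM. Project D₁…D_5 at 0.2912, terminal growth 0.013, discount at r = 0.105.
D_1 = 3.2796
D_2 = 4.2347
D_3 = 5.4678
D_4 = 7.0601
D_5 = 9.1159
Terminal value at t=5: TV = D_6/(r−g) = 9.2344/(0.105−0.013) = 100.3744
P₀ = 3.2796/(1+0.105)^1 + 4.2347/(1+0.105)^2 + 5.4678/(1+0.105)^3 + 7.0601/(1+0.105)^4 + 9.1159/(1+0.105)^5 + 100.3744/(1+0.105)^5 = 81.6847

C$81.68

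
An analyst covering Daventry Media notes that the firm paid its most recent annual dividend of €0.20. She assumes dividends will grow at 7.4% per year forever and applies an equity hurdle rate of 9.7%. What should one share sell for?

€9.34

Gordon growth model: P₀ = D₁/(r − g). D₁ = 0.20 × (1 + 0.074) = 0.2148.
P₀ = 0.2148 / (0.097 − 0.074) = 0.2148 / 0.023 = 9.3391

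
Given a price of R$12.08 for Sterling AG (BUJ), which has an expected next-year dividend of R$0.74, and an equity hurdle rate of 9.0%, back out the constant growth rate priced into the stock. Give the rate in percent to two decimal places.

2.87%

From P₀ = D₁/(r − g), the implied growth is g = r − D₁/P₀.
g = 0.09 − 0.74/12.08 = 0.09 − 0.06126 = 0.02874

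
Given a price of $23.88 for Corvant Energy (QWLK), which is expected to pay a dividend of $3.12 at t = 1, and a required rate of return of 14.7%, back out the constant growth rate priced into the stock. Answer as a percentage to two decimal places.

1.63%

From P₀ = D₁/(r − g), the implied growth is g = r − D₁/P₀.
g = 0.147 − 3.12/23.88 = 0.147 − 0.13065 = 0.01635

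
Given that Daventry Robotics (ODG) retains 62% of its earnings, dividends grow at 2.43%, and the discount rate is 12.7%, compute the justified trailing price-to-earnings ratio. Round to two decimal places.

Payout ratio b = 1 − 0.62 = 0.38.
Justified trailing P/E = b(1+g)/(r−g) = 0.38×(1+0.0243)/(0.127−0.0243) = 3.7900

3.79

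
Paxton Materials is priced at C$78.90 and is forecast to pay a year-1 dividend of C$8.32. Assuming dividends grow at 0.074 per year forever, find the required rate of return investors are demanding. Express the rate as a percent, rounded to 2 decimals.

17.94%

Rearranging the constant-growth DDM: r = D₁/P₀ + g.
r = 8.3200 / 78.90 + 0.074 = 0.10545 + 0.074 = 0.17945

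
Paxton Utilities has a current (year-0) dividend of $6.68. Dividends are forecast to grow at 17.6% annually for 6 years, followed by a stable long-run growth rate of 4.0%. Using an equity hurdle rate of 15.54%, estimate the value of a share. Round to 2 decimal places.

$109.59

Two-stage DDM. Project D₁…D_6 at 0.176, terminal growth 0.04, discount at r = 0.1554.
D_1 = 7.8557
D_2 = 9.2383
D_3 = 10.8642
D_4 = 12.7763
D_5 = 15.0250
D_6 = 17.6693
Terminal value at t=6: TV = D_7/(r−g) = 18.3761/(0.1554−0.04) = 159.2384
P₀ = 7.8557/(1+0.1554)^1 + 9.2383/(1+0.1554)^2 + 10.8642/(1+0.1554)^3 + 12.7763/(1+0.1554)^4 + 15.0250/(1+0.1554)^5 + 17.6693/(1+0.1554)^6 + 159.2384/(1+0.1554)^6 = 109.5918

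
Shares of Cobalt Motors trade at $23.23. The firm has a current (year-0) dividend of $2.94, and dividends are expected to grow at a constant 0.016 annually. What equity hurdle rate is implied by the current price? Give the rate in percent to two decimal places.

14.46%

Rearranging the constant-growth DDM: r = D₁/P₀ + g.
D₁ = 2.94 × (1 + 0.016) = 2.9870.
r = 2.9870 / 23.23 + 0.016 = 0.12859 + 0.016 = 0.14459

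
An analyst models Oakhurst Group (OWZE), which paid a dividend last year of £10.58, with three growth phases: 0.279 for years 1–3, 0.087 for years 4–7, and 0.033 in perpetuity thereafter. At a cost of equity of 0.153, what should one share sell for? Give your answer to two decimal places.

£187.36

Three-stage DDM. Project D₁…D_7; terminal Gordon value at t=7 with g = 0.033; discount at r = 0.153.
D_1 = 13.5318
D_2 = 17.3072
D_3 = 22.1359
D_4 = 24.0617
D_5 = 26.1551
D_6 = 28.4306
D_7 = 30.9041
TV_7 = 31.9239/(0.153−0.033) = 266.0324
P₀ = Σ Dₜ/(1+r)ᵗ + TV_7/(1+r)^7 = 187.3592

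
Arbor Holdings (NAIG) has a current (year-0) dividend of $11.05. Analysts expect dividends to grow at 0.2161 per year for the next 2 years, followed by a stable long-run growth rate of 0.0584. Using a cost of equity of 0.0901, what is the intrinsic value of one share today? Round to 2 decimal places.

$485.23

Two-stage DDM. Project D₁…D_2 at 0.2161, terminal growth 0.0584, discount at r = 0.0901.
D_1 = 13.4379
D_2 = 16.3418
Terminal value at t=2: TV = D_3/(r−g) = 17.2962/(0.0901−0.0584) = 545.6214
P₀ = 13.4379/(1+0.0901)^1 + 16.3418/(1+0.0901)^2 + 545.6214/(1+0.0901)^2 = 485.2337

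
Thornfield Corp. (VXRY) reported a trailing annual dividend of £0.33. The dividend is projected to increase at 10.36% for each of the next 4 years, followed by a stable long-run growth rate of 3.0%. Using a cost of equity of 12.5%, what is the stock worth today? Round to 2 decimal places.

£4.57

Two-stage DDM. Project D₁…D_4 at 0.1036, terminal growth 0.03, discount at r = 0.125.
D_1 = 0.3642
D_2 = 0.4019
D_3 = 0.4436
D_4 = 0.4895
Terminal value at t=4: TV = D_5/(r−g) = 0.5042/(0.125−0.03) = 5.3073
P₀ = 0.3642/(1+0.125)^1 + 0.4019/(1+0.125)^2 + 0.4436/(1+0.125)^3 + 0.4895/(1+0.125)^4 + 5.3073/(1+0.125)^4 = 4.5717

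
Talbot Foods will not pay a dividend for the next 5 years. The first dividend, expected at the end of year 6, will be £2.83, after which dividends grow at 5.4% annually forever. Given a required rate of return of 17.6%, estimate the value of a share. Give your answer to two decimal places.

£10.31

Deferred-dividend DDM. At t=5 the remaining stream is a growing perpetuity with first payment D_6 = 2.83.
V_5 = D_6/(r−g) = 2.83/(0.176−0.054) = 23.1967
P₀ = V_5/(1+r)^5 = 23.1967/(1+0.176)^5 = 10.3131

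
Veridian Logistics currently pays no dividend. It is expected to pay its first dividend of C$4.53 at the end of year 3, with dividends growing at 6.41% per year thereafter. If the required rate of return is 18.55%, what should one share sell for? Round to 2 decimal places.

C$26.55

Deferred-dividend DDM. At t=2 the remaining stream is a growing perpetuity with first payment D_3 = 4.53.
V_2 = D_3/(r−g) = 4.53/(0.1855−0.0641) = 37.3147
P₀ = V_2/(1+r)^2 = 37.3147/(1+0.1855)^2 = 26.5507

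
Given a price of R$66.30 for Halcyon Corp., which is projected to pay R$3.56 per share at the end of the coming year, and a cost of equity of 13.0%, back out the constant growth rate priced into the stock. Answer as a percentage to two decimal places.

From P₀ = D₁/(r − g), the implied growth is g = r − D₁/P₀.
g = 0.13 − 3.56/66.30 = 0.13 − 0.05370 = 0.07630

7.63%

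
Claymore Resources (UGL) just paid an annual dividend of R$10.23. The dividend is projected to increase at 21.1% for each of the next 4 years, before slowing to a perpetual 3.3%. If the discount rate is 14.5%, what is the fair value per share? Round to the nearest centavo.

Two-stage DDM. Project D₁…D_4 at 0.211, terminal growth 0.033, discount at r = 0.145.
D_1 = 12.3885
D_2 = 15.0025
D_3 = 18.1680
D_4 = 22.0015
Terminal value at t=4: TV = D_5/(r−g) = 22.7275/(0.145−0.033) = 202.9245
P₀ = 12.3885/(1+0.145)^1 + 15.0025/(1+0.145)^2 + 18.1680/(1+0.145)^3 + 22.0015/(1+0.145)^4 + 202.9245/(1+0.145)^4 = 165.2292

R$165.23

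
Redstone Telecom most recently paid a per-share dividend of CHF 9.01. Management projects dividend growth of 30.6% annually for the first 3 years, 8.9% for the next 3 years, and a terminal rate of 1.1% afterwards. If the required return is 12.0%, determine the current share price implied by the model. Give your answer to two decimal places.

Three-stage DDM. Project D₁…D_6; terminal Gordon value at t=6 with g = 0.011; discount at r = 0.12.
D_1 = 11.7671
D_2 = 15.3678
D_3 = 20.0703
D_4 = 21.8566
D_5 = 23.8018
D_6 = 25.9202
TV_6 = 26.2053/(0.12−0.011) = 240.4156
P₀ = Σ Dₜ/(1+r)ᵗ + TV_6/(1+r)^6 = 199.3731

CHF 199.37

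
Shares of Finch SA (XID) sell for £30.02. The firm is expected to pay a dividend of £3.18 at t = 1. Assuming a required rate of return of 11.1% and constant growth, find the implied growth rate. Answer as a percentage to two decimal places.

From P₀ = D₁/(r − g), the implied growth is g = r − D₁/P₀.
g = 0.111 − 3.18/30.02 = 0.111 − 0.10593 = 0.00507

0.51%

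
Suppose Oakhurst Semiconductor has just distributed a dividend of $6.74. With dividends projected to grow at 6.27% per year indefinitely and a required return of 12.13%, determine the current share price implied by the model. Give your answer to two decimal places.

$122.23

Gordon growth model: P₀ = D₁/(r − g). D₁ = 6.74 × (1 + 0.0627) = 7.1626.
P₀ = 7.1626 / (0.1213 − 0.0627) = 7.1626 / 0.0586 = 122.2286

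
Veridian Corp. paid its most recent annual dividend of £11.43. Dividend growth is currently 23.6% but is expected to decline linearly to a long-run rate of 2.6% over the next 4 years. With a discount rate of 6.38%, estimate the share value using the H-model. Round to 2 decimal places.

H-model: P₀ = D₀[(1+g_L) + H(g_S−g_L)]/(r−g_L), with H = 4/2 = 2.
P₀ = 11.43 × [(1+0.026) + 2×(0.236−0.026)] / (0.0638−0.026)
   = 11.43 × 1.4460 / 0.0378 = 437.2429

£437.24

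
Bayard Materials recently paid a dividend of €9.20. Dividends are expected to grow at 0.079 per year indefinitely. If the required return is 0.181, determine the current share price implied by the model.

Gordon growth model: P₀ = D₁/(r − g). D₁ = 9.20 × (1 + 0.079) = 9.9268.
P₀ = 9.9268 / (0.181 − 0.079) = 9.9268 / 0.102 = 97.3216

€97.32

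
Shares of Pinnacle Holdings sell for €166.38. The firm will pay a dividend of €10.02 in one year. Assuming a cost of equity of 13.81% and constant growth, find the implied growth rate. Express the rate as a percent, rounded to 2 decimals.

7.79%

From P₀ = D₁/(r − g), the implied growth is g = r − D₁/P₀.
g = 0.1381 − 10.02/166.38 = 0.1381 − 0.06022 = 0.07788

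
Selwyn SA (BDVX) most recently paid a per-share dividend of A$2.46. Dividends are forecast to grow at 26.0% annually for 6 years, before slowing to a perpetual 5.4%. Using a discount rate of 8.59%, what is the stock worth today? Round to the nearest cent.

A$224.01

Two-stage DDM. Project D₁…D_6 at 0.26, terminal growth 0.054, discount at r = 0.0859.
D_1 = 3.0996
D_2 = 3.9055
D_3 = 4.9209
D_4 = 6.2004
D_5 = 7.8125
D_6 = 9.8437
Terminal value at t=6: TV = D_7/(r−g) = 10.3753/(0.0859−0.054) = 325.2433
P₀ = 3.0996/(1+0.0859)^1 + 3.9055/(1+0.0859)^2 + 4.9209/(1+0.0859)^3 + 6.2004/(1+0.0859)^4 + 7.8125/(1+0.0859)^5 + 9.8437/(1+0.0859)^6 + 325.2433/(1+0.0859)^6 = 224.0135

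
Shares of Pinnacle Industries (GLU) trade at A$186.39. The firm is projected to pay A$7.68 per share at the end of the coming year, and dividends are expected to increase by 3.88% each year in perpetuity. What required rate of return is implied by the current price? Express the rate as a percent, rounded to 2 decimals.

Rearranging the constant-growth DDM: r = D₁/P₀ + g.
r = 7.6800 / 186.39 + 0.0388 = 0.04120 + 0.0388 = 0.08000

8.00%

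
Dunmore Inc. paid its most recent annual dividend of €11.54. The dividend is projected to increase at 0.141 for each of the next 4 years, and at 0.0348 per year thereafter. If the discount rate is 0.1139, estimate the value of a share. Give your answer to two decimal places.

€215.24

Two-stage DDM. Project D₁…D_4 at 0.141, terminal growth 0.0348, discount at r = 0.1139.
D_1 = 13.1671
D_2 = 15.0237
D_3 = 17.1420
D_4 = 19.5591
Terminal value at t=4: TV = D_5/(r−g) = 20.2397/(0.1139−0.0348) = 255.8753
P₀ = 13.1671/(1+0.1139)^1 + 15.0237/(1+0.1139)^2 + 17.1420/(1+0.1139)^3 + 19.5591/(1+0.1139)^4 + 255.8753/(1+0.1139)^4 = 215.2415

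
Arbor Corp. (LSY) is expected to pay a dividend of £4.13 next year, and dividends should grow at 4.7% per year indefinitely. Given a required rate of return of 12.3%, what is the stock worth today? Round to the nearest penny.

Gordon growth model: P₀ = D₁/(r − g), with D₁ = 4.13 given directly.
P₀ = 4.1300 / (0.123 − 0.047) = 4.1300 / 0.076 = 54.3421

£54.34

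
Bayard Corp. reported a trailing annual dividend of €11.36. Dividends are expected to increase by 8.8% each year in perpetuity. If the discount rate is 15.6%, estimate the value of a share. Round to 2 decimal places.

€181.76

Gordon growth model: P₀ = D₁/(r − g). D₁ = 11.36 × (1 + 0.088) = 12.3597.
P₀ = 12.3597 / (0.156 − 0.088) = 12.3597 / 0.068 = 181.7600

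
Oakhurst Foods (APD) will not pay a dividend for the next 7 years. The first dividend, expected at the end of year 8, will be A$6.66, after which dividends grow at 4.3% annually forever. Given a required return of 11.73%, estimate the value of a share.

A$41.24

Deferred-dividend DDM. At t=7 the remaining stream is a growing perpetuity with first payment D_8 = 6.66.
V_7 = D_8/(r−g) = 6.66/(0.1173−0.043) = 89.6366
P₀ = V_7/(1+r)^7 = 89.6366/(1+0.1173)^7 = 41.2379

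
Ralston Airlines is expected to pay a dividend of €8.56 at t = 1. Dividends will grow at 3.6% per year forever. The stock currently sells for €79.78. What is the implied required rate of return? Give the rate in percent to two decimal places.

Rearranging the constant-growth DDM: r = D₁/P₀ + g.
r = 8.5600 / 79.78 + 0.036 = 0.10730 + 0.036 = 0.14330

14.33%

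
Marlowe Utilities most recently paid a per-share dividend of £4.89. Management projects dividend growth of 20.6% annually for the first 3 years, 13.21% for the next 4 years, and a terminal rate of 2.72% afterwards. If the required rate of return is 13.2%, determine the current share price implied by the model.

£98.31

Three-stage DDM. Project D₁…D_7; terminal Gordon value at t=7 with g = 0.0272; discount at r = 0.132.
D_1 = 5.8973
D_2 = 7.1122
D_3 = 8.5773
D_4 = 9.7104
D_5 = 10.9931
D_6 = 12.4453
D_7 = 14.0893
TV_7 = 14.4725/(0.132−0.0272) = 138.0968
P₀ = Σ Dₜ/(1+r)ᵗ + TV_7/(1+r)^7 = 98.3078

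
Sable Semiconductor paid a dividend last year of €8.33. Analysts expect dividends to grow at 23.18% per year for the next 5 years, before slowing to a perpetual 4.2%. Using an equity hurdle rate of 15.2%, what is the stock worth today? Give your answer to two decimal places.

€161.44

Two-stage DDM. Project D₁…D_5 at 0.2318, terminal growth 0.042, discount at r = 0.152.
D_1 = 10.2609
D_2 = 12.6394
D_3 = 15.5692
D_4 = 19.1781
D_5 = 23.6236
Terminal value at t=5: TV = D_6/(r−g) = 24.6158/(0.152−0.042) = 223.7799
P₀ = 10.2609/(1+0.152)^1 + 12.6394/(1+0.152)^2 + 15.5692/(1+0.152)^3 + 19.1781/(1+0.152)^4 + 23.6236/(1+0.152)^5 + 223.7799/(1+0.152)^5 = 161.4432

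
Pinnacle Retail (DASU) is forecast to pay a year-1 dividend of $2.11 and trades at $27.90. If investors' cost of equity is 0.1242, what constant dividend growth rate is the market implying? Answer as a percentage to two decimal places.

4.86%

From P₀ = D₁/(r − g), the implied growth is g = r − D₁/P₀.
g = 0.1242 − 2.11/27.90 = 0.1242 − 0.07563 = 0.04857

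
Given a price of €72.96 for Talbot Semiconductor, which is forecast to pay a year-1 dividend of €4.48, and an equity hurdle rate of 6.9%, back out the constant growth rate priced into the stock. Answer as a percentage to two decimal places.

From P₀ = D₁/(r − g), the implied growth is g = r − D₁/P₀.
g = 0.069 − 4.48/72.96 = 0.069 − 0.06140 = 0.00760

0.76%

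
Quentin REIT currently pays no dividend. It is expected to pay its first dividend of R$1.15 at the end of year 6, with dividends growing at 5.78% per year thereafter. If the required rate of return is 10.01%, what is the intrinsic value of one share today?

Deferred-dividend DDM. At t=5 the remaining stream is a growing perpetuity with first payment D_6 = 1.15.
V_5 = D_6/(r−g) = 1.15/(0.1001−0.0578) = 27.1868
P₀ = V_5/(1+r)^5 = 27.1868/(1+0.1001)^5 = 16.8732

R$16.87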